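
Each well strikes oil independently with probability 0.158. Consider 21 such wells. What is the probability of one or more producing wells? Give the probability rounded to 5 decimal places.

P(at least one) = 1 − P(none) = 1 − (1 − 0.158)^21
= 1 − 0.0270118 = 0.9729882

0.97299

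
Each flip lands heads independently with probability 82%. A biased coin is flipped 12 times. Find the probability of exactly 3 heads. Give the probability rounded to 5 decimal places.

X ~ Binomial(n=12, p=0.82).
P(X=3) = C(12,3) · p^3 · (1−p)^9
= 220 · 0.55137 · 1.9836e-07 = 0.0000241

0.00002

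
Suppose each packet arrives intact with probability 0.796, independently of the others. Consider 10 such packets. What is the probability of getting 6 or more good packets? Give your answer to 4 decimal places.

0.9645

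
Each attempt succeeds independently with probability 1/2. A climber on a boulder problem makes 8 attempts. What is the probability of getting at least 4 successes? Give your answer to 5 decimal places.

X ~ Binomial(8, 0.50); P(X ≥ 4) = Σ C(8,k) p^k (1−p)^(8−k) over k:
  k=4: C(8,4)·0.50^4·0.50^4 = 0.2734375
  k=5: C(8,5)·0.50^5·0.50^3 = 0.2187500
  k=6: C(8,6)·0.50^6·0.50^2 = 0.1093750
  k=7: C(8,7)·0.50^7·0.50^1 = 0.0312500
  k=8: C(8,8)·0.50^8·0.50^0 = 0.0039062
Total = 0.6367188

0.63672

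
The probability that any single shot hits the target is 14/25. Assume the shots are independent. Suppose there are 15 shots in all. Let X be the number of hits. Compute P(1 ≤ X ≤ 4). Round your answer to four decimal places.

0.0211

X ~ Binomial(15, 0.56); P(1 ≤ X ≤ 4) = Σ C(15,k) p^k (1−p)^(15−k) over k:
  k=1: C(15,1)·0.56^1·0.44^14 = 0.000086
  k=2: C(15,2)·0.56^2·0.44^13 = 0.000763
  k=3: C(15,3)·0.56^3·0.44^12 = 0.004207
  k=4: C(15,4)·0.56^4·0.44^11 = 0.016064
Total = 0.021120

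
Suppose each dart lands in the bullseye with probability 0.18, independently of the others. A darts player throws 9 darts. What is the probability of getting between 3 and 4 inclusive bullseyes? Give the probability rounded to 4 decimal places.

0.1980

X ~ Binomial(9, 0.18); P(3 ≤ X ≤ 4) = Σ C(9,k) p^k (1−p)^(9−k) over k:
  k=3: C(9,3)·0.18^3·0.82^6 = 0.148929
  k=4: C(9,4)·0.18^4·0.82^5 = 0.049038
Total = 0.197967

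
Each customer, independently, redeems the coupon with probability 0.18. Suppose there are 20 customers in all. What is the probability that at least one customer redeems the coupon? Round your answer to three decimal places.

0.981

P(at least one) = 1 − P(none) = 1 − (1 − 0.18)^20
= 1 − 0.01889 = 0.98111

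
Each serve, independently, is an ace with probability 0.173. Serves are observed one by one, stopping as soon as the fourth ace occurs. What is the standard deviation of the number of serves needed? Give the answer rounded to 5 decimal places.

10.51324

Y = total serves until the fourth success; negative binomial with r=4, p=0.173.
SD(Y) = √[r(1−p)/p²] = √(110.5282502) = 10.5132417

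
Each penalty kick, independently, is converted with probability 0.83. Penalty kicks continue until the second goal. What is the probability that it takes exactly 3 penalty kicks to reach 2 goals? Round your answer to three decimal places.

Y = trial on which the second success occurs; negative binomial, r=2, p=0.83.
P(Y=3) = C(2,1) · p^2 · (1−p)^1
= 2 · 0.6889 · 0.17 = 0.23423

0.234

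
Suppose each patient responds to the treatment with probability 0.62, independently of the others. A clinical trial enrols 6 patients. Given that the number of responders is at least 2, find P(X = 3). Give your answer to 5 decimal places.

0.27033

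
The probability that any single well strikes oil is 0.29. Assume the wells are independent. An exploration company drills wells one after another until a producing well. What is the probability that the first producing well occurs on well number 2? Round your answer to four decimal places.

0.2059

Geometric (trials to first success), p = 0.29.
P(Y = 2) = (1−p)^1 · p = 0.71 · 0.29 = 0.205900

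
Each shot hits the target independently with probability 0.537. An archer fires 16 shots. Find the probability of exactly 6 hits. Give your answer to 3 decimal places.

X ~ Binomial(n=16, p=0.537).
P(X=6) = C(16,6) · p^6 · (1−p)^10
= 8008 · 0.02398 · 0.0004527 = 0.08693

0.087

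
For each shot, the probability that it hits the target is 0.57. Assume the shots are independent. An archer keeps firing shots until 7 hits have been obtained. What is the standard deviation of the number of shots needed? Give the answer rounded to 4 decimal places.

Y = total shots until the seventh success; negative binomial with r=7, p=0.57.
SD(Y) = √[r(1−p)/p²] = √(9.264389) = 3.043746

3.0437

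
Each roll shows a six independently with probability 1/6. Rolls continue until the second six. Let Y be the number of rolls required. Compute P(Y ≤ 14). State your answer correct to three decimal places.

Finishing within 14 rolls ⇔ at least 2 successes in the first 14. With X ~ Binomial(14, 0.166667), P(Y ≤ 14) = 1 − P(X ≤ 1).
  k=0: C(14,0)·0.166667^0·0.833333^14 = 0.07789
  k=1: C(14,1)·0.166667^1·0.833333^13 = 0.21808
1 − 0.29597 = 0.70403

0.704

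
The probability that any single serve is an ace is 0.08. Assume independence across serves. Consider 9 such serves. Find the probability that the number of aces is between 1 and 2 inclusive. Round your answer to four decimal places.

0.4980

X ~ Binomial(9, 0.08); P(1 ≤ X ≤ 2) = Σ C(9,k) p^k (1−p)^(9−k) over k:
  k=1: C(9,1)·0.08^1·0.92^8 = 0.369518
  k=2: C(9,2)·0.08^2·0.92^7 = 0.128528
Total = 0.498045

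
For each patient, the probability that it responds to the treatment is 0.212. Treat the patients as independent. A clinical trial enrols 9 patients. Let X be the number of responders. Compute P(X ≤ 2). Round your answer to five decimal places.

0.70605

X ~ Binomial(9, 0.212); P(X ≤ 2) = Σ C(9,k) p^k (1−p)^(9−k) over k:
  k=0: C(9,0)·0.212^0·0.788^9 = 0.1171483
  k=1: C(9,1)·0.212^1·0.788^8 = 0.2836535
  k=2: C(9,2)·0.212^2·0.788^7 = 0.3052515
Total = 0.7060532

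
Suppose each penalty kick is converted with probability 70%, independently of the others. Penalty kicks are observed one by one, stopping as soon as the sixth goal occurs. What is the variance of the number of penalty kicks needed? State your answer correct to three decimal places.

3.673

Y = total penalty kicks until the sixth success; negative binomial with r=6, p=0.70.
Var(Y) = r(1−p)/p² = 6·0.30 / 0.70² = 3.67347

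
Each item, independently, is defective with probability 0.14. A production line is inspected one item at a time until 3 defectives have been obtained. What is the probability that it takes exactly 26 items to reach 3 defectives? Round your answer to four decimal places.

Y = trial on which the third success occurs; negative binomial, r=3, p=0.14.
P(Y=26) = C(25,2) · p^3 · (1−p)^23
= 300 · 0.002744 · 0.03115 = 0.025643

0.0256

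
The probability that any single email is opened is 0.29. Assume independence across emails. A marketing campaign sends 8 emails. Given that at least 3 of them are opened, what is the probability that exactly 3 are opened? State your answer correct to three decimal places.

0.583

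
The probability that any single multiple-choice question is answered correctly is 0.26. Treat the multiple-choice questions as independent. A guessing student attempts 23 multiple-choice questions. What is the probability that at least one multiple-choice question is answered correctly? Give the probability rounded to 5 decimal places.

0.99902

P(at least one) = 1 − P(none) = 1 − (1 − 0.26)^23
= 1 − 0.0009825 = 0.9990175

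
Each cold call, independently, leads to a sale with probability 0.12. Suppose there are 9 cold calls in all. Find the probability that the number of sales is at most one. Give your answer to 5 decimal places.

0.70488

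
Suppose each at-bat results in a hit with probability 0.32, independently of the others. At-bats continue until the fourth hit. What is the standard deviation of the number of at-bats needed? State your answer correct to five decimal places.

Y = total at-bats until the fourth success; negative binomial with r=4, p=0.32.
SD(Y) = √[r(1−p)/p²] = √(26.5625000) = 5.1538820

5.15388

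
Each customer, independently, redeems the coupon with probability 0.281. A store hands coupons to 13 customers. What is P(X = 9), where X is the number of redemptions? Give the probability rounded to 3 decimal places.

0.002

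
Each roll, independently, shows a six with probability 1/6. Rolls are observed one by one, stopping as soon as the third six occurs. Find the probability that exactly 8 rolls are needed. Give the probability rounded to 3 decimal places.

0.039

Y = trial on which the third success occurs; negative binomial, r=3, p=0.166667.
P(Y=8) = C(7,2) · p^3 · (1−p)^5
= 21 · 0.0046296 · 0.40188 = 0.03907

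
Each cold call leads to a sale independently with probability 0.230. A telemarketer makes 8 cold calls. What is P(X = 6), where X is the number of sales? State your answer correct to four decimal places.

X ~ Binomial(n=8, p=0.23).
P(X=6) = C(8,6) · p^6 · (1−p)^2
= 28 · 0.00014804 · 0.5929 = 0.002458

0.0025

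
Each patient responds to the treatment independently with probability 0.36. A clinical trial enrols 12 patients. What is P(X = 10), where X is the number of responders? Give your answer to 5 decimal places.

X ~ Binomial(n=12, p=0.36).
P(X=10) = C(12,10) · p^10 · (1−p)^2
= 66 · 3.6562e-05 · 0.4096 = 0.0009884

0.00099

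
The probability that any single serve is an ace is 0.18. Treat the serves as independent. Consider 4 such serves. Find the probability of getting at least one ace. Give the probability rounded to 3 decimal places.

0.548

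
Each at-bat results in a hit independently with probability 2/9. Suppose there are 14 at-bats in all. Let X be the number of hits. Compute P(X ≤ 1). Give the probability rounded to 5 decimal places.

0.14823

X ~ Binomial(14, 0.222222); P(X ≤ 1) = Σ C(14,k) p^k (1−p)^(14−k) over k:
  k=0: C(14,0)·0.222222^0·0.777778^14 = 0.0296468
  k=1: C(14,1)·0.222222^1·0.777778^13 = 0.1185871
Total = 0.1482339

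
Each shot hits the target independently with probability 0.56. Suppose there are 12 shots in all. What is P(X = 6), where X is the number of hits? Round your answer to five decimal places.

0.20678

X ~ Binomial(n=12, p=0.56).
P(X=6) = C(12,6) · p^6 · (1−p)^6
= 924 · 0.030841 · 0.0072563 = 0.2067836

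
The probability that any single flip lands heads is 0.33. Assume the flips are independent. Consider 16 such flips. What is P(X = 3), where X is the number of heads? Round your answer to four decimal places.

X ~ Binomial(n=16, p=0.33).
P(X=3) = C(16,3) · p^3 · (1−p)^13
= 560 · 0.035937 · 0.0054824 = 0.110332

0.1103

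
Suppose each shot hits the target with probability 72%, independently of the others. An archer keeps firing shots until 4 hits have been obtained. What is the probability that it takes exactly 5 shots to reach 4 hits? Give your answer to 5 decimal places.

0.30099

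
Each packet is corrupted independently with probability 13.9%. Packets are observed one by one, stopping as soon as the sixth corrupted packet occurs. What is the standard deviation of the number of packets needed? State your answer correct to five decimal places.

16.35168

Y = total packets until the sixth success; negative binomial with r=6, p=0.139.
SD(Y) = √[r(1−p)/p²] = √(267.3774649) = 16.3516808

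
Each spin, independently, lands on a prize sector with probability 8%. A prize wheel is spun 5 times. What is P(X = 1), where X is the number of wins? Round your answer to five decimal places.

0.28656

X ~ Binomial(n=5, p=0.08).
P(X=1) = C(5,1) · p^1 · (1−p)^4
= 5 · 0.08 · 0.71639 = 0.2865572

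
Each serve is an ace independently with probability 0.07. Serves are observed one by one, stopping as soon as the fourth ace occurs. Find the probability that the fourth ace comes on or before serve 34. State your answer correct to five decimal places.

Finishing within 34 serves ⇔ at least 4 successes in the first 34. With X ~ Binomial(34, 0.07), P(Y ≤ 34) = 1 − P(X ≤ 3).
  k=0: C(34,0)·0.07^0·0.93^34 = 0.0848048
  k=1: C(34,1)·0.07^1·0.93^33 = 0.2170272
  k=2: C(34,2)·0.07^2·0.93^32 = 0.2695338
  k=3: C(34,3)·0.07^3·0.93^31 = 0.2163999
1 − 0.7877658 = 0.2122342

0.21223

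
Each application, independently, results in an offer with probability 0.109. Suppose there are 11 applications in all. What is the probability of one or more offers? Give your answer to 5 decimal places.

0.71903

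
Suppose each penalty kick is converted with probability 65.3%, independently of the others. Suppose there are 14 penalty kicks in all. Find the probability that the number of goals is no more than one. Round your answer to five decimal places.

X ~ Binomial(14, 0.653); P(X ≤ 1) = Σ C(14,k) p^k (1−p)^(14−k) over k:
  k=0: C(14,0)·0.653^0·0.347^14 = 0.0000004
  k=1: C(14,1)·0.653^1·0.347^13 = 0.0000097
Total = 0.0000100

0.00001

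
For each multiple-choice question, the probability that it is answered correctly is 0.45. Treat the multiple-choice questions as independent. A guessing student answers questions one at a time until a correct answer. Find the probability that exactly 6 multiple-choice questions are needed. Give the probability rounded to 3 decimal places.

0.023

Geometric (trials to first success), p = 0.45.
P(Y = 6) = (1−p)^5 · p = 0.050328 · 0.45 = 0.02265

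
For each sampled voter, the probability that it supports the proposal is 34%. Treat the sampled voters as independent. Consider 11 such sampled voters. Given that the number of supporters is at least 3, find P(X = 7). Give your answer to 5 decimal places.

0.04217

X ~ Binomial(11, 0.34). Want P(X=7 | X≥3) = P(X=7) / P(X≥3).
P(X=7) = C(11,7)·0.34^7·0.66^4 = 0.0328884
P(X≥3) = 1 − 0.0103510 − 0.0586558 − 0.1510831 = 0.7799101
Ratio = 0.0328884 / 0.7799101 = 0.0421694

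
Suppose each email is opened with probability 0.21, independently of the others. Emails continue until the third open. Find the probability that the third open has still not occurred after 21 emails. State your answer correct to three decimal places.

0.152

Needing more than 21 emails ⇔ fewer than 3 successes in the first 21. With X ~ Binomial(21, 0.21), P(Y > 21) = P(X ≤ 2).
  k=0: C(21,0)·0.21^0·0.79^21 = 0.00708
  k=1: C(21,1)·0.21^1·0.79^20 = 0.03953
  k=2: C(21,2)·0.21^2·0.79^19 = 0.10509
P(X ≤ 2) = 0.15171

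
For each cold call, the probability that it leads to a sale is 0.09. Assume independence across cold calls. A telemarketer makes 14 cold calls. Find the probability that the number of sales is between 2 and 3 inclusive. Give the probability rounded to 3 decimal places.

0.332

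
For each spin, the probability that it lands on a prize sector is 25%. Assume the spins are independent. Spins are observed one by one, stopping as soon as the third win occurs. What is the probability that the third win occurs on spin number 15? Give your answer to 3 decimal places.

Y = trial on which the third success occurs; negative binomial, r=3, p=0.25.
P(Y=15) = C(14,2) · p^3 · (1−p)^12
= 91 · 0.015625 · 0.031676 = 0.04504

0.045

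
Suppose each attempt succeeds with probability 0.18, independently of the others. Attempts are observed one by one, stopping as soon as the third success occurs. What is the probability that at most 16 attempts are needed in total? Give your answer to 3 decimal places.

Finishing within 16 attempts ⇔ at least 3 successes in the first 16. With X ~ Binomial(16, 0.18), P(Y ≤ 16) = 1 − P(X ≤ 2).
  k=0: C(16,0)·0.18^0·0.82^16 = 0.04179
  k=1: C(16,1)·0.18^1·0.82^15 = 0.14676
  k=2: C(16,2)·0.18^2·0.82^14 = 0.24161
1 − 0.43016 = 0.56984

0.570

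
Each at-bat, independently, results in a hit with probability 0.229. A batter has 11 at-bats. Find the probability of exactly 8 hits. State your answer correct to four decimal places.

X ~ Binomial(n=11, p=0.229).
P(X=8) = C(11,8) · p^8 · (1−p)^3
= 165 · 7.5628e-06 · 0.45831 = 0.000572

0.0006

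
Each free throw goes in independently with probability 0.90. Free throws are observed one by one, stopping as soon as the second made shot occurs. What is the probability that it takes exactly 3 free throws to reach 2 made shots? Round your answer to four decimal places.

Y = trial on which the second success occurs; negative binomial, r=2, p=0.90.
P(Y=3) = C(2,1) · p^2 · (1−p)^1
= 2 · 0.81 · 0.1 = 0.162000

0.1620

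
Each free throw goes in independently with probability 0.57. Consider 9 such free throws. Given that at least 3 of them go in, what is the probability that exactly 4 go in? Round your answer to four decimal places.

X ~ Binomial(9, 0.57). Want P(X=4 | X≥3) = P(X=4) / P(X≥3).
P(X=4) = C(9,4)·0.57^4·0.43^5 = 0.195529
P(X≥3) = 1 − 0.000503 − 0.005996 − 0.031793 = 0.961708
Ratio = 0.195529 / 0.961708 = 0.203315

0.2033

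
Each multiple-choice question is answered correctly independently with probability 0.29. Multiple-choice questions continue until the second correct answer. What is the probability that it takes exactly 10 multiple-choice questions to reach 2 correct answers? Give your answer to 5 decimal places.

Y = trial on which the second success occurs; negative binomial, r=2, p=0.29.
P(Y=10) = C(9,1) · p^2 · (1−p)^8
= 9 · 0.0841 · 0.064575 = 0.0488771

0.04888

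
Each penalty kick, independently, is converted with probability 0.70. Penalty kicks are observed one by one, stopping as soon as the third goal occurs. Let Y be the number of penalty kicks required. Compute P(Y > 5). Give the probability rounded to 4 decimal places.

Needing more than 5 penalty kicks ⇔ fewer than 3 successes in the first 5. With X ~ Binomial(5, 0.70), P(Y > 5) = P(X ≤ 2).
  k=0: C(5,0)·0.70^0·0.30^5 = 0.002430
  k=1: C(5,1)·0.70^1·0.30^4 = 0.028350
  k=2: C(5,2)·0.70^2·0.30^3 = 0.132300
P(X ≤ 2) = 0.163080

0.1631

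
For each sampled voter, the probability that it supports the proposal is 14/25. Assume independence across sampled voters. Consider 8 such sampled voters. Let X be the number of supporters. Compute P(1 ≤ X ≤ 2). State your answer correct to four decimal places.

0.0780

X ~ Binomial(8, 0.56); P(1 ≤ X ≤ 2) = Σ C(8,k) p^k (1−p)^(8−k) over k:
  k=1: C(8,1)·0.56^1·0.44^7 = 0.014304
  k=2: C(8,2)·0.56^2·0.44^6 = 0.063716
Total = 0.078020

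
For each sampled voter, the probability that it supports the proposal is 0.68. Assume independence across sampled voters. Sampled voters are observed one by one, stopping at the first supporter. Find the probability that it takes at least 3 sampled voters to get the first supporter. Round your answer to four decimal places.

Y = number of sampled voters to the first success; geometric, p = 0.68.
P(Y > 2) = P(first 2 all fail) = (1−p)^2 = 0.102400

0.1024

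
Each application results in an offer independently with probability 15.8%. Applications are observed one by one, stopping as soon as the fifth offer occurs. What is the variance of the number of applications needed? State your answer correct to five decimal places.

168.64285

Y = total applications until the fifth success; negative binomial with r=5, p=0.158.
Var(Y) = r(1−p)/p² = 5·0.842 / 0.158² = 168.6428457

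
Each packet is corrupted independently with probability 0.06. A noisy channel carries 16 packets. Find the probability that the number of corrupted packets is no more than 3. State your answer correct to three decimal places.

X ~ Binomial(16, 0.06); P(X ≤ 3) = Σ C(16,k) p^k (1−p)^(16−k) over k:
  k=0: C(16,0)·0.06^0·0.94^16 = 0.37157
  k=1: C(16,1)·0.06^1·0.94^15 = 0.37948
  k=2: C(16,2)·0.06^2·0.94^14 = 0.18167
  k=3: C(16,3)·0.06^3·0.94^13 = 0.05411
Total = 0.98683

0.987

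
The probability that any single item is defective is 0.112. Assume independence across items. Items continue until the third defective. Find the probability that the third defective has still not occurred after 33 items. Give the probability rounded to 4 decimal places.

0.2691

Needing more than 33 items ⇔ fewer than 3 successes in the first 33. With X ~ Binomial(33, 0.112), P(Y > 33) = P(X ≤ 2).
  k=0: C(33,0)·0.112^0·0.888^33 = 0.019844
  k=1: C(33,1)·0.112^1·0.888^32 = 0.082594
  k=2: C(33,2)·0.112^2·0.888^31 = 0.166676
P(X ≤ 2) = 0.269113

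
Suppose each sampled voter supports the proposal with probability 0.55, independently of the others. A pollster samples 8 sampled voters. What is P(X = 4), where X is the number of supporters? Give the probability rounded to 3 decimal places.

0.263

X ~ Binomial(n=8, p=0.55).
P(X=4) = C(8,4) · p^4 · (1−p)^4
= 70 · 0.091506 · 0.041006 = 0.26266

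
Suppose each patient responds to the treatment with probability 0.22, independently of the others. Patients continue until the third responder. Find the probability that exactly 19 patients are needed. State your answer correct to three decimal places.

0.031

Y = trial on which the third success occurs; negative binomial, r=3, p=0.22.
P(Y=19) = C(18,2) · p^3 · (1−p)^16
= 153 · 0.010648 · 0.018772 = 0.03058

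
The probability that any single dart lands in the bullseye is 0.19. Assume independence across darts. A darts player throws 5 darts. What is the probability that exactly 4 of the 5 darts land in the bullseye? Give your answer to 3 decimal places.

0.005

X ~ Binomial(n=5, p=0.19).
P(X=4) = C(5,4) · p^4 · (1−p)^1
= 5 · 0.0013032 · 0.81 = 0.00528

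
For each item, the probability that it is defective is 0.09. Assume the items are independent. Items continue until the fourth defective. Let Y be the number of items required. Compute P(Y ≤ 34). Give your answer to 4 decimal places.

0.3667

Finishing within 34 items ⇔ at least 4 successes in the first 34. With X ~ Binomial(34, 0.09), P(Y ≤ 34) = 1 − P(X ≤ 3).
  k=0: C(34,0)·0.09^0·0.91^34 = 0.040496
  k=1: C(34,1)·0.09^1·0.91^33 = 0.136172
  k=2: C(34,2)·0.09^2·0.91^32 = 0.222215
  k=3: C(34,3)·0.09^3·0.91^31 = 0.234424
1 − 0.633306 = 0.366694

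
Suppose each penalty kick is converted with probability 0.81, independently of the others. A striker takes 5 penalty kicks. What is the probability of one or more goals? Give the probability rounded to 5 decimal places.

P(at least one) = 1 − P(none) = 1 − (1 − 0.81)^5
= 1 − 0.0002476 = 0.9997524

0.99975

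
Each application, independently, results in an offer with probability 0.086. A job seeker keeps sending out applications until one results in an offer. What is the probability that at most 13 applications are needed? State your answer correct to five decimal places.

Y = number of applications to the first success; geometric, p = 0.086.
P(Y ≤ 13) = 1 − (1−p)^13 = 1 − 0.3106709 = 0.6893291

0.68933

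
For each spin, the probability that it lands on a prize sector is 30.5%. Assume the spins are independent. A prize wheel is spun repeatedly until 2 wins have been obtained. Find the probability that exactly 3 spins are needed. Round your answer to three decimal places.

Y = trial on which the second success occurs; negative binomial, r=2, p=0.305.
P(Y=3) = C(2,1) · p^2 · (1−p)^1
= 2 · 0.093025 · 0.695 = 0.12930

0.129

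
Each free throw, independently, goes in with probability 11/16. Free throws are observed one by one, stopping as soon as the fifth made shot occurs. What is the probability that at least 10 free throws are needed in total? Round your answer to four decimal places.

0.1149

Needing more than 9 free throws ⇔ fewer than 5 successes in the first 9. With X ~ Binomial(9, 0.6875), P(Y > 9) = P(X ≤ 4).
  k=0: C(9,0)·0.6875^0·0.3125^9 = 0.000028
  k=1: C(9,1)·0.6875^1·0.3125^8 = 0.000563
  k=2: C(9,2)·0.6875^2·0.3125^7 = 0.004952
  k=3: C(9,3)·0.6875^3·0.3125^6 = 0.025421
  k=4: C(9,4)·0.6875^4·0.3125^5 = 0.083890
P(X ≤ 4) = 0.114855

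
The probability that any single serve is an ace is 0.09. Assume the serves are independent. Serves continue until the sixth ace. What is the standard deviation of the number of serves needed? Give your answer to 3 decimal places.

Y = total serves until the sixth success; negative binomial with r=6, p=0.09.
SD(Y) = √[r(1−p)/p²] = √(674.07407) = 25.96294

25.963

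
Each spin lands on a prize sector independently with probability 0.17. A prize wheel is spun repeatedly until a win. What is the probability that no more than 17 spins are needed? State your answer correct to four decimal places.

0.9579

Y = number of spins to the first success; geometric, p = 0.17.
P(Y ≤ 17) = 1 − (1−p)^17 = 1 − 0.042104 = 0.957896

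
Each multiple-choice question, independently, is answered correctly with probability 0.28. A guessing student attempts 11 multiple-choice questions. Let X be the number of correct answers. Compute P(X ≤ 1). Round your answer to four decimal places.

0.1423

X ~ Binomial(11, 0.28); P(X ≤ 1) = Σ C(11,k) p^k (1−p)^(11−k) over k:
  k=0: C(11,0)·0.28^0·0.72^11 = 0.026956
  k=1: C(11,1)·0.28^1·0.72^10 = 0.115312
Total = 0.142268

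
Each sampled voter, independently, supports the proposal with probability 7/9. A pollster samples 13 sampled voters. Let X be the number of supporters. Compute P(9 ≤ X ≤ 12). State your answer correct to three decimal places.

0.820

X ~ Binomial(13, 0.777778); P(9 ≤ X ≤ 12) = Σ C(13,k) p^k (1−p)^(13−k) over k:
  k=9: C(13,9)·0.777778^9·0.222222^4 = 0.18162
  k=10: C(13,10)·0.777778^10·0.222222^3 = 0.25426
  k=11: C(13,11)·0.777778^11·0.222222^2 = 0.24271
  k=12: C(13,12)·0.777778^12·0.222222^1 = 0.14158
Total = 0.82016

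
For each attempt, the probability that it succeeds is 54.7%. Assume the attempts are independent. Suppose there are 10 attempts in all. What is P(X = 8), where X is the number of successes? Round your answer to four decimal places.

0.0740

X ~ Binomial(n=10, p=0.547).
P(X=8) = C(10,8) · p^8 · (1−p)^2
= 45 · 0.0080149 · 0.20521 = 0.074013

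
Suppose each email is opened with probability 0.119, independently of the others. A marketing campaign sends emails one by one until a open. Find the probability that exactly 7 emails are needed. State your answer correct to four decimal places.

0.0556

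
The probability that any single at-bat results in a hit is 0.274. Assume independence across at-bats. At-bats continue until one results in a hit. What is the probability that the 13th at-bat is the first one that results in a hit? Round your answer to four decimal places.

Geometric (trials to first success), p = 0.274.
P(Y = 13) = (1−p)^12 · p = 0.021441 · 0.274 = 0.005875

0.0059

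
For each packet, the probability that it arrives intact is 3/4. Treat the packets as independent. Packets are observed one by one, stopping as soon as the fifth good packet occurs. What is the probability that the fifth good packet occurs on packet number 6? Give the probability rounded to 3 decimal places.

Y = trial on which the fifth success occurs; negative binomial, r=5, p=0.75.
P(Y=6) = C(5,4) · p^5 · (1−p)^1
= 5 · 0.2373 · 0.25 = 0.29663

0.297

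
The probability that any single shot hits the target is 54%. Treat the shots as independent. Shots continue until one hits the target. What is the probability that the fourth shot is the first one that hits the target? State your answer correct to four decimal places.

Geometric (trials to first success), p = 0.54.
P(Y = 4) = (1−p)^3 · p = 0.097336 · 0.54 = 0.052561

0.0526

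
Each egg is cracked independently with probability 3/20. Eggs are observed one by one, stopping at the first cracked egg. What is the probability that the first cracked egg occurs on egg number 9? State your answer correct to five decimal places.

0.04087

Geometric (trials to first success), p = 0.15.
P(Y = 9) = (1−p)^8 · p = 0.27249 · 0.15 = 0.0408736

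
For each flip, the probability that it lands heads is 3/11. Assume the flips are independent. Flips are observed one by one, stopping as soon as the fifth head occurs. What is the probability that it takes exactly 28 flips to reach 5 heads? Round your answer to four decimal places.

0.0175

Y = trial on which the fifth success occurs; negative binomial, r=5, p=0.272727.
P(Y=28) = C(27,4) · p^5 · (1−p)^23
= 17550 · 0.0015088 · 0.00065923 = 0.017457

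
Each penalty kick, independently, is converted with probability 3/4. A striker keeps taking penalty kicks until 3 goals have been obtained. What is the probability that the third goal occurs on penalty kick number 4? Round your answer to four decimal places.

Y = trial on which the third success occurs; negative binomial, r=3, p=0.75.
P(Y=4) = C(3,2) · p^3 · (1−p)^1
= 3 · 0.42188 · 0.25 = 0.316406

0.3164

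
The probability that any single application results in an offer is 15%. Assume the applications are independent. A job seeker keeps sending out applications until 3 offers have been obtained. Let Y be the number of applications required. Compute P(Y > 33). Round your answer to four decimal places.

0.1090

Needing more than 33 applications ⇔ fewer than 3 successes in the first 33. With X ~ Binomial(33, 0.15), P(Y > 33) = P(X ≤ 2).
  k=0: C(33,0)·0.15^0·0.85^33 = 0.004686
  k=1: C(33,1)·0.15^1·0.85^32 = 0.027290
  k=2: C(33,2)·0.15^2·0.85^31 = 0.077055
P(X ≤ 2) = 0.109032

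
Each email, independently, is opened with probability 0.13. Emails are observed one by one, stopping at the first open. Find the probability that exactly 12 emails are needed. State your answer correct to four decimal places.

Geometric (trials to first success), p = 0.13.
P(Y = 12) = (1−p)^11 · p = 0.21613 · 0.13 = 0.028097

0.0281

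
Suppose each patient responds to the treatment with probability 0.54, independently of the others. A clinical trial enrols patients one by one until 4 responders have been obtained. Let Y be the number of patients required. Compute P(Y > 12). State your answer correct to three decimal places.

0.041

Needing more than 12 patients ⇔ fewer than 4 successes in the first 12. With X ~ Binomial(12, 0.54), P(Y > 12) = P(X ≤ 3).
  k=0: C(12,0)·0.54^0·0.46^12 = 0.00009
  k=1: C(12,1)·0.54^1·0.46^11 = 0.00126
  k=2: C(12,2)·0.54^2·0.46^10 = 0.00816
  k=3: C(12,3)·0.54^3·0.46^9 = 0.03195
P(X ≤ 3) = 0.04146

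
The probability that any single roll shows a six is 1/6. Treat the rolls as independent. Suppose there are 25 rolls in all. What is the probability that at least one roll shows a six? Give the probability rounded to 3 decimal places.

P(at least one) = 1 − P(none) = 1 − (1 − 0.166667)^25
= 1 − 0.01048 = 0.98952

0.990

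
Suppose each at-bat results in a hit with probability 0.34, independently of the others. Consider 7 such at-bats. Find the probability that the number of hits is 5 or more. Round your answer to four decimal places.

0.0492

X ~ Binomial(7, 0.34); P(X ≥ 5) = Σ C(7,k) p^k (1−p)^(7−k) over k:
  k=5: C(7,5)·0.34^5·0.66^2 = 0.041563
  k=6: C(7,6)·0.34^6·0.66^1 = 0.007137
  k=7: C(7,7)·0.34^7·0.66^0 = 0.000525
Total = 0.049225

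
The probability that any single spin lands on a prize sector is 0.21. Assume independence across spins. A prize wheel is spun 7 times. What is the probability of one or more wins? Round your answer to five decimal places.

0.80796

P(at least one) = 1 − P(none) = 1 − (1 − 0.21)^7
= 1 − 0.1920391 = 0.8079609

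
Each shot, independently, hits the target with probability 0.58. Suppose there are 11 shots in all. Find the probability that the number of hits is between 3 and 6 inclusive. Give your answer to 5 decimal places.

0.51357

X ~ Binomial(11, 0.58); P(3 ≤ X ≤ 6) = Σ C(11,k) p^k (1−p)^(11−k) over k:
  k=3: C(11,3)·0.58^3·0.42^8 = 0.0311718
  k=4: C(11,4)·0.58^4·0.42^7 = 0.0860936
  k=5: C(11,5)·0.58^5·0.42^6 = 0.1664477
  k=6: C(11,6)·0.58^6·0.42^5 = 0.2298563
Total = 0.5135694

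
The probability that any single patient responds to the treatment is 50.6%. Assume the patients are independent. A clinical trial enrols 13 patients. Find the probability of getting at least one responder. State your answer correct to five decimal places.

0.99990

P(at least one) = 1 − P(none) = 1 − (1 − 0.506)^13
= 1 − 0.0001043 = 0.9998957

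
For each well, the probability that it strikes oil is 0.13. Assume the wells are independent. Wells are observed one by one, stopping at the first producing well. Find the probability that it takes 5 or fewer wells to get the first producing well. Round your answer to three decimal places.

0.502

Y = number of wells to the first success; geometric, p = 0.13.
P(Y ≤ 5) = 1 − (1−p)^5 = 1 − 0.49842 = 0.50158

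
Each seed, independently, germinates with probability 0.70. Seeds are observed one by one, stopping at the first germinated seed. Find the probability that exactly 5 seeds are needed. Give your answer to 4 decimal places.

Geometric (trials to first success), p = 0.70.
P(Y = 5) = (1−p)^4 · p = 0.0081 · 0.70 = 0.005670

0.0057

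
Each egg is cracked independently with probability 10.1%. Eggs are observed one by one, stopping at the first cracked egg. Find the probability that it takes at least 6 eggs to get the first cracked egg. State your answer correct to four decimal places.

0.5872

Y = number of eggs to the first success; geometric, p = 0.101.
P(Y > 5) = P(first 5 all fail) = (1−p)^5 = 0.587217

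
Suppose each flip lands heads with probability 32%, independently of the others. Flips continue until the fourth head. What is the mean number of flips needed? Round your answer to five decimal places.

Y = total flips until the fourth success; negative binomial with r=4, p=0.32.
E[Y] = r / p = 4 / 0.32 = 12.5000000

12.50000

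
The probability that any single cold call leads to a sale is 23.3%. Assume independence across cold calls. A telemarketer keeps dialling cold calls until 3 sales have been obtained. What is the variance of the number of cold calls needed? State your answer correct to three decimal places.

42.384

Y = total cold calls until the third success; negative binomial with r=3, p=0.233.
Var(Y) = r(1−p)/p² = 3·0.767 / 0.233² = 42.38428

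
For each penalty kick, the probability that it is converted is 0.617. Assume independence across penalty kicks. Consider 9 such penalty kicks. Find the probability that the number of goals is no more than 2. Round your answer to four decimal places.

0.0193

X ~ Binomial(9, 0.617); P(X ≤ 2) = Σ C(9,k) p^k (1−p)^(9−k) over k:
  k=0: C(9,0)·0.617^0·0.383^9 = 0.000177
  k=1: C(9,1)·0.617^1·0.383^8 = 0.002571
  k=2: C(9,2)·0.617^2·0.383^7 = 0.016568
Total = 0.019316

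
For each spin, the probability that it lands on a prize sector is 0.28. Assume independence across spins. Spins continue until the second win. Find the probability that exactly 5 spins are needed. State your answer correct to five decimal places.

Y = trial on which the second success occurs; negative binomial, r=2, p=0.28.
P(Y=5) = C(4,1) · p^2 · (1−p)^3
= 4 · 0.0784 · 0.37325 = 0.1170506

0.11705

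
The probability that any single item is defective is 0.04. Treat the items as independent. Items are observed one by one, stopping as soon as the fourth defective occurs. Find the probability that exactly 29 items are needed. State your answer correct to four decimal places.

Y = trial on which the fourth success occurs; negative binomial, r=4, p=0.04.
P(Y=29) = C(28,3) · p^4 · (1−p)^25
= 3276 · 2.56e-06 · 0.3604 = 0.003022

0.0030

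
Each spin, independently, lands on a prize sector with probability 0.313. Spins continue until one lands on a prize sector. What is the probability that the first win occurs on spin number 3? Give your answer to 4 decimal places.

Geometric (trials to first success), p = 0.313.
P(Y = 3) = (1−p)^2 · p = 0.47197 · 0.313 = 0.147726

0.1477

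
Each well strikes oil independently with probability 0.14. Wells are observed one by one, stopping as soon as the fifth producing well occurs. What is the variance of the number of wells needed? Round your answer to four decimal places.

Y = total wells until the fifth success; negative binomial with r=5, p=0.14.
Var(Y) = r(1−p)/p² = 5·0.86 / 0.14² = 219.387755

219.3878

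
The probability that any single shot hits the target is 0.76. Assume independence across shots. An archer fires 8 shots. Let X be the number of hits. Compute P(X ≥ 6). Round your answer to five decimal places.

0.70328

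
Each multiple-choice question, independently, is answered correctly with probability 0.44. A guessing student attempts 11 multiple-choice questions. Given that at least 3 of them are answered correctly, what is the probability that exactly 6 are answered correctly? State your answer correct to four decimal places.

X ~ Binomial(11, 0.44). Want P(X=6 | X≥3) = P(X=6) / P(X≥3).
P(X=6) = C(11,6)·0.44^6·0.56^5 = 0.184628
P(X≥3) = 1 − 0.001699 − 0.014680 − 0.057671 = 0.925950
Ratio = 0.184628 / 0.925950 = 0.199393

0.1994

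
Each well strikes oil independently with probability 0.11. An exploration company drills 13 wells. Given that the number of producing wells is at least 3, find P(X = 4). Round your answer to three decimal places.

0.222

X ~ Binomial(13, 0.11). Want P(X=4 | X≥3) = P(X=4) / P(X≥3).
P(X=4) = C(13,4)·0.11^4·0.89^9 = 0.03668
P(X≥3) = 1 − 0.21982 − 0.35320 − 0.26192 = 0.16506
Ratio = 0.03668 / 0.16506 = 0.22220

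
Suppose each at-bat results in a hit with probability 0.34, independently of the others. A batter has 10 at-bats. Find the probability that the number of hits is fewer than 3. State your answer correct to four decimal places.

X ~ Binomial(10, 0.34); P(X ≤ 2) = Σ C(10,k) p^k (1−p)^(10−k) over k:
  k=0: C(10,0)·0.34^0·0.66^10 = 0.015683
  k=1: C(10,1)·0.34^1·0.66^9 = 0.080793
  k=2: C(10,2)·0.34^2·0.66^8 = 0.187293
Total = 0.283770

0.2838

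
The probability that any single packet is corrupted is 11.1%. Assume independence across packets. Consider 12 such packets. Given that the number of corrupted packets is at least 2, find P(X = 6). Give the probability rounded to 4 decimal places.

0.0022

X ~ Binomial(12, 0.111). Want P(X=6 | X≥2) = P(X=6) / P(X≥2).
P(X=6) = C(12,6)·0.111^6·0.889^6 = 0.000853
P(X≥2) = 1 − 0.243681 − 0.365110 = 0.391209
Ratio = 0.000853 / 0.391209 = 0.002181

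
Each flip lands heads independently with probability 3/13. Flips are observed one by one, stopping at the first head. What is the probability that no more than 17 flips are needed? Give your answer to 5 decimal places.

0.98844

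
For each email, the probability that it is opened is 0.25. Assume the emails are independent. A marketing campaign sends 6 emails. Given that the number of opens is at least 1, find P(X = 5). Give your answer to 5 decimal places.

0.00535

X ~ Binomial(6, 0.25). Want P(X=5 | X≥1) = P(X=5) / P(X≥1).
P(X=5) = C(6,5)·0.25^5·0.75^1 = 0.0043945
P(X≥1) = 1 − 0.1779785 = 0.8220215
Ratio = 0.0043945 / 0.8220215 = 0.0053460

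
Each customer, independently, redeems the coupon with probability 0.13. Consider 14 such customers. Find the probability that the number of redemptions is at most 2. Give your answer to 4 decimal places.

X ~ Binomial(14, 0.13); P(X ≤ 2) = Σ C(14,k) p^k (1−p)^(14−k) over k:
  k=0: C(14,0)·0.13^0·0.87^14 = 0.142321
  k=1: C(14,1)·0.13^1·0.87^13 = 0.297729
  k=2: C(14,2)·0.13^2·0.87^12 = 0.289174
Total = 0.729224

0.7292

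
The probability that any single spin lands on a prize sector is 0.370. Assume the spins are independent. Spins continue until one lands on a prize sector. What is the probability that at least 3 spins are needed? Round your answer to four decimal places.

Y = number of spins to the first success; geometric, p = 0.37.
P(Y > 2) = P(first 2 all fail) = (1−p)^2 = 0.396900

0.3969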